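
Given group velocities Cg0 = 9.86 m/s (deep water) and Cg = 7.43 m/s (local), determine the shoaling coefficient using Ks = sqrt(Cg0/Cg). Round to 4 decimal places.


Ks = sqrt(Cg0 / Cg)
Ks = sqrt(9.86 / 7.43)
Ks = sqrt(1.3271)
Ks = 1.1520

1.1520


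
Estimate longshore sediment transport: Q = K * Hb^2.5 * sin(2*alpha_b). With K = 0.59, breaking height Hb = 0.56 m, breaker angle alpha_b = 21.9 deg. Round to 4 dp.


Q = K * Hb^2.5 * sin(2 * alpha_b)
Hb^2.5 = 0.56^2.5 = 0.234677
sin(2 * 21.9) = sin(43.8) = 0.692143
Q = 0.59 * 0.234677 * 0.692143
Q = 0.0958 m^3/s

0.0958


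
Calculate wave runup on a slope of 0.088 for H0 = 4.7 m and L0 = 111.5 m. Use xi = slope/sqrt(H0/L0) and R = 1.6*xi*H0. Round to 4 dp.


xi = slope / sqrt(H0/L0)
H0/L0 = 4.7/111.5 = 0.042152
sqrt(0.042152) = 0.205311
xi = 0.088 / 0.205311 = 0.428619
R = 1.6 * xi * H0 = 1.6 * 0.428619 * 4.7
R = 3.2232 m

3.2232


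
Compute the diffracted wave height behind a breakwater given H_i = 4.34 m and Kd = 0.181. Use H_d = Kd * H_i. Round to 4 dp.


H_d = Kd * H_i
H_d = 0.181 * 4.34
H_d = 0.7855 m

0.7855


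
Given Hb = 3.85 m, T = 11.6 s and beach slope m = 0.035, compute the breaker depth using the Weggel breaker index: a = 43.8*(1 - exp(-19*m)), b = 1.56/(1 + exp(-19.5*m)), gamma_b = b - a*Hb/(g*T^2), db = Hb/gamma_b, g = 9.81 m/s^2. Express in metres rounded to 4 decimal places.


a = 43.8 * (1 - exp(-19 * m))
exp(-19 * 0.035) = exp(-0.6650) = 0.514274
a = 43.8 * (1 - 0.514274) = 21.274819
b = 1.56 / (1 + exp(-19.5 * m))
exp(-19.5 * 0.035) = exp(-0.6825) = 0.505352
b = 1.56 / (1 + 0.505352) = 1.036302
Hb / (g * T^2) = 3.85 / (9.81 * 11.6^2) = 3.85 / 1320.0336 = 0.00291659
gamma_b = b - a * Hb/(g*T^2) = 1.036302 - 21.274819 * 0.00291659 = 0.974252
db = Hb / gamma_b = 3.85 / 0.974252
db = 3.9517 m

3.9517


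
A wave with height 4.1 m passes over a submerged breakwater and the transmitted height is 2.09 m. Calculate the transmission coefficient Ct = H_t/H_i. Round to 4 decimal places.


Ct = H_t / H_i
Ct = 2.09 / 4.1
Ct = 0.5098

0.5098


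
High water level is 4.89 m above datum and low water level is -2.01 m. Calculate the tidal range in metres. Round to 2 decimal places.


Tidal range = High water - Low water
Tidal range = 4.89 - (-2.01)
Tidal range = 6.90 m

6.90


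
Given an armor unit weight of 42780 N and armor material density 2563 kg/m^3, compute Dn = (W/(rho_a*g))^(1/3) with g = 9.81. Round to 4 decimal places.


V = W / (rho_a * g)
V = 42780 / (2563 * 9.81)
V = 42780 / 25143.03
V = 1.701466 m^3
Dn = V^(1/3) = 1.701466^(1/3)
Dn = 1.1938 m

1.1938


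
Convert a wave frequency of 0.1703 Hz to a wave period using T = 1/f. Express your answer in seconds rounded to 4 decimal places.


T = 1 / f
T = 1 / 0.1703
T = 5.8720 s

5.8720


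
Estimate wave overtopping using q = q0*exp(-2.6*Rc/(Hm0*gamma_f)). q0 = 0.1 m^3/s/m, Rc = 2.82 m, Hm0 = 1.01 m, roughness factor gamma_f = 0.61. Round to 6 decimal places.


q = q0 * exp(-2.6 * Rc / (Hm0 * gamma_f))
Exponent = -2.6 * 2.82 / (1.01 * 0.61)
= -2.6 * 2.82 / 0.6161
= -11.900665
exp(-11.900665) = 0.000007
q = 0.1 * 0.000007
q = 0.000001 m^3/s/m

0.000001


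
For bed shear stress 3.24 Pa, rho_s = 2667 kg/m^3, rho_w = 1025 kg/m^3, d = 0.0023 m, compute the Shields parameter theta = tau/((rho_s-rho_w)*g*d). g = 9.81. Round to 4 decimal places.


theta = tau / ((rho_s - rho_w) * g * d)
rho_s - rho_w = 2667 - 1025 = 1642
Denominator = 1642 * 9.81 * 0.0023 = 37.048446
theta = 3.24 / 37.048446
theta = 0.0875

0.0875


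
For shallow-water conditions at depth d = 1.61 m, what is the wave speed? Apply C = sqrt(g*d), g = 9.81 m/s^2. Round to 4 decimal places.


Using the shallow-water approximation:
C = sqrt(g * d) = sqrt(9.81 * 1.61)
C = sqrt(15.7941)
C = 3.9742 m/s

3.9742


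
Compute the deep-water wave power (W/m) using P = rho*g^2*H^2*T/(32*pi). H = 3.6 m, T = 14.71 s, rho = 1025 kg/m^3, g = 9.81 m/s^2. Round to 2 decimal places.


P = rho * g^2 * H^2 * T / (32 * pi)
P = 1025 * 9.81^2 * 3.6^2 * 14.71 / (32 * pi)
P = 1025 * 96.2361 * 12.9600 * 14.71 / 100.53096
P = 187059.47 W/m

187059.47


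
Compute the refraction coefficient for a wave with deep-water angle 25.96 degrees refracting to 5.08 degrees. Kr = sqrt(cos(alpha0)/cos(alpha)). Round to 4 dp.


Kr = sqrt(cos(alpha0) / cos(alpha))
cos(25.96) = 0.899100
cos(5.08) = 0.996072
Kr = sqrt(0.899100 / 0.996072)
Kr = sqrt(0.902645)
Kr = 0.9501

0.9501


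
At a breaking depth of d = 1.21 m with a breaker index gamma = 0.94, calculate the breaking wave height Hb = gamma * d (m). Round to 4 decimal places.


Hb = gamma * d
Hb = 0.94 * 1.21
Hb = 1.1374 m

1.1374


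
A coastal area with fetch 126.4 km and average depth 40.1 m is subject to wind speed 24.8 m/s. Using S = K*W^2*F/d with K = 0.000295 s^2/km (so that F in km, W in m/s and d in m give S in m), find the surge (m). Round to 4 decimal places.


S = K * W^2 * F / d
W^2 = 24.8^2 = 615.04
S = 0.000295 * 615.04 * 126.4 / 40.1
Numerator = 0.000295 * 615.04 * 126.4 = 22.933612
S = 22.933612 / 40.1 = 0.5719 m

0.5719


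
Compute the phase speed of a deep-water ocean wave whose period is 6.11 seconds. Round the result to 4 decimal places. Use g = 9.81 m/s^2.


We use the deep-water celerity formula:
C = g * T / (2 * pi)
C = 9.81 * 6.11 / (2 * 3.14159...)
C = 59.939100 / 6.283185
C = 9.5396 m/s

9.5396


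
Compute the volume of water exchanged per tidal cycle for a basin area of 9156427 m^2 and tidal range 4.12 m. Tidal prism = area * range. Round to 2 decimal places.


Tidal prism = Area * Tidal range
P = 9156427 * 4.12
P = 37724479.24 m^3

37724479.24


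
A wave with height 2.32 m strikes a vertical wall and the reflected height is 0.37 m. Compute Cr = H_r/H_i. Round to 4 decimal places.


Cr = H_r / H_i
Cr = 0.37 / 2.32
Cr = 0.1595

0.1595


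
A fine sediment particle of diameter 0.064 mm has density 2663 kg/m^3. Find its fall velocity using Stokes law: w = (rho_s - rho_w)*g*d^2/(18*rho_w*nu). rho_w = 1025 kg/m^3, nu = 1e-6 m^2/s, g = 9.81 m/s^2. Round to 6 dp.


w = (rho_s - rho_w) * g * d^2 / (18 * rho_w * nu)
d = 0.064 mm = 0.000064 m
rho_s - rho_w = 2663 - 1025 = 1638
Numerator = 1638 * 9.81 * (0.000064)^2 = 0.000065817723
Denominator = 18 * 1025 * 1e-6 = 0.018450
w = 0.003567 m/s

0.003567


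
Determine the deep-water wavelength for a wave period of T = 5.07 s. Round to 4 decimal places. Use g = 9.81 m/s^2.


L0 = g * T^2 / (2 * pi)
L0 = 9.81 * 5.07^2 / (2 * pi)
L0 = 9.81 * 25.7049 / 6.28319
L0 = 252.1651 / 6.28319
L0 = 40.1333 m

40.1333


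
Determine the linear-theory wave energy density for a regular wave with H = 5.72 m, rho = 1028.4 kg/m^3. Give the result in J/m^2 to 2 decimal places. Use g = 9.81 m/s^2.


E = (1/8) * rho * g * H^2
E = (1/8) * 1028.4 * 9.81 * 5.72^2
E = 0.125 * 1028.4 * 9.81 * 32.7184
E = 41260.37 J/m^2

41260.37


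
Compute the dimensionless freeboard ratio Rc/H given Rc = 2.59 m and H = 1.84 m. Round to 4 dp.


Relative freeboard = Rc / H
= 2.59 / 1.84
= 1.4076

1.4076


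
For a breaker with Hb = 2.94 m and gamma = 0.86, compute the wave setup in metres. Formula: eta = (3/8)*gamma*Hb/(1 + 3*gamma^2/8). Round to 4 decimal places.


eta = (3/8) * gamma * Hb / (1 + 3*gamma^2/8)
Numerator = (3/8) * 0.86 * 2.94 = 0.948150
Denominator = 1 + 3*0.86^2/8 = 1 + 0.277350 = 1.277350
eta = 0.948150 / 1.277350
eta = 0.7423 m

0.7423


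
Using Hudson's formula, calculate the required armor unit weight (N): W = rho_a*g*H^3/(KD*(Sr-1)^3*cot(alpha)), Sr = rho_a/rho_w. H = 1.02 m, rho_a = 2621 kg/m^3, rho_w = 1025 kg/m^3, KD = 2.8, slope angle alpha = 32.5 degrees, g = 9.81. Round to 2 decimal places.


Sr = rho_a / rho_w = 2621 / 1025 = 2.557073
(Sr - 1) = 1.557073
(Sr - 1)^3 = 3.775088
cot(32.5) = 1 / tan(32.5) = 1 / 0.637070 = 1.569686
Numerator = 2621 * 9.81 * 1.02^3 = 27285.7907
Denominator = 2.8 * 3.775088 * 1.569686 = 16.591963
W = 27285.7907 / 16.591963
W = 1644.52 N

1644.52


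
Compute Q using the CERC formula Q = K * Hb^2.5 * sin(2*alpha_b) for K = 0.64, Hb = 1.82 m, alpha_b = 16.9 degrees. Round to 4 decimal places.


Q = K * Hb^2.5 * sin(2 * alpha_b)
Hb^2.5 = 1.82^2.5 = 4.468672
sin(2 * 16.9) = sin(33.8) = 0.556296
Q = 0.64 * 4.468672 * 0.556296
Q = 1.5910 m^3/s

1.5910


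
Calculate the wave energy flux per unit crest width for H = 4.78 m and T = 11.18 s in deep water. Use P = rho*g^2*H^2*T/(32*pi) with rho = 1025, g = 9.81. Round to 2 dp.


P = rho * g^2 * H^2 * T / (32 * pi)
P = 1025 * 9.81^2 * 4.78^2 * 11.18 / (32 * pi)
P = 1025 * 96.2361 * 22.8484 * 11.18 / 100.53096
P = 250645.33 W/m

250645.33


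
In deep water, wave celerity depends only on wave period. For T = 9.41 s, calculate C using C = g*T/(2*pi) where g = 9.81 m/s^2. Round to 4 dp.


We use the deep-water celerity formula:
C = g * T / (2 * pi)
C = 9.81 * 9.41 / (2 * 3.14159...)
C = 92.312100 / 6.283185
C = 14.6919 m/s

14.6919


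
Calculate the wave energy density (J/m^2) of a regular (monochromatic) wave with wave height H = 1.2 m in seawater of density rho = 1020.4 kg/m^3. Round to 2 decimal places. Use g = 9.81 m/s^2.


E = (1/8) * rho * g * H^2
E = (1/8) * 1020.4 * 9.81 * 1.2^2
E = 0.125 * 1020.4 * 9.81 * 1.4400
E = 1801.82 J/m^2

1801.82


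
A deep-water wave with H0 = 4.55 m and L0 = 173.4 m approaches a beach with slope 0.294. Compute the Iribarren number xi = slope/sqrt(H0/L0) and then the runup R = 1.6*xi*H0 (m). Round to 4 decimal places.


xi = slope / sqrt(H0/L0)
H0/L0 = 4.55/173.4 = 0.026240
sqrt(0.026240) = 0.161987
xi = 0.294 / 0.161987 = 1.814956
R = 1.6 * xi * H0 = 1.6 * 1.814956 * 4.55
R = 13.2129 m

13.2129


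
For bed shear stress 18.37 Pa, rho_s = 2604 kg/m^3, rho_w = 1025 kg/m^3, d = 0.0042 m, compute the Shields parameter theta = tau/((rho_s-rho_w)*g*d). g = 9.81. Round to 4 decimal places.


theta = tau / ((rho_s - rho_w) * g * d)
rho_s - rho_w = 2604 - 1025 = 1579
Denominator = 1579 * 9.81 * 0.0042 = 65.057958
theta = 18.37 / 65.057958
theta = 0.2824

0.2824


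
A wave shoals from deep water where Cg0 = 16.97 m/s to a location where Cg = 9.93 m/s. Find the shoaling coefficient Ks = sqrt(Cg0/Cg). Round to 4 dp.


Ks = sqrt(Cg0 / Cg)
Ks = sqrt(16.97 / 9.93)
Ks = sqrt(1.7090)
Ks = 1.3073

1.3073


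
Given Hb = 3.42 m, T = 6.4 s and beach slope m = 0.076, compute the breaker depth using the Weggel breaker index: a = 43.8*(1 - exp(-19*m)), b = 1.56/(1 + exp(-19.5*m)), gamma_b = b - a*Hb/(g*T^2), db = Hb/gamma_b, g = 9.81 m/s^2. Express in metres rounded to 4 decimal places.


a = 43.8 * (1 - exp(-19 * m))
exp(-19 * 0.076) = exp(-1.4440) = 0.235982
a = 43.8 * (1 - 0.235982) = 33.463991
b = 1.56 / (1 + exp(-19.5 * m))
exp(-19.5 * 0.076) = exp(-1.4820) = 0.227183
b = 1.56 / (1 + 0.227183) = 1.271204
Hb / (g * T^2) = 3.42 / (9.81 * 6.4^2) = 3.42 / 401.8176 = 0.00851132
gamma_b = b - a * Hb/(g*T^2) = 1.271204 - 33.463991 * 0.00851132 = 0.986381
db = Hb / gamma_b = 3.42 / 0.986381
db = 3.4672 m

3.4672


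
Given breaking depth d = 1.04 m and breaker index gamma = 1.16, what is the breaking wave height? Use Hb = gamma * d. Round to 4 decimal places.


Hb = gamma * d
Hb = 1.16 * 1.04
Hb = 1.2064 m

1.2064


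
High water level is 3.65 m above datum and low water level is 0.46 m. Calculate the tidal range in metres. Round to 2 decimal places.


Tidal range = High water - Low water
Tidal range = 3.65 - (0.46)
Tidal range = 3.19 m

3.19


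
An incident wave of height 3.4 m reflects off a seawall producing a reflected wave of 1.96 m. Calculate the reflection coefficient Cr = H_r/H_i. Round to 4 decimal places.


Cr = H_r / H_i
Cr = 1.96 / 3.4
Cr = 0.5765

0.5765


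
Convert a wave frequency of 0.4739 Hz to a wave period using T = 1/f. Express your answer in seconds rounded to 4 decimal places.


T = 1 / f
T = 1 / 0.4739
T = 2.1101 s

2.1101


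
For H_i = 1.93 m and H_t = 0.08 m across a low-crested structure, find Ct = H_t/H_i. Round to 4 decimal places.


Ct = H_t / H_i
Ct = 0.08 / 1.93
Ct = 0.0415

0.0415


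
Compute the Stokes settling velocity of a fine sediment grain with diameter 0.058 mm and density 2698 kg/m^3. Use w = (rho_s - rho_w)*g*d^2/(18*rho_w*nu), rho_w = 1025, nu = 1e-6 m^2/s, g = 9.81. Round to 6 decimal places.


w = (rho_s - rho_w) * g * d^2 / (18 * rho_w * nu)
d = 0.058 mm = 0.000058 m
rho_s - rho_w = 2698 - 1025 = 1673
Numerator = 1673 * 9.81 * (0.000058)^2 = 0.000055210405
Denominator = 18 * 1025 * 1e-6 = 0.018450
w = 0.002992 m/s

0.002992


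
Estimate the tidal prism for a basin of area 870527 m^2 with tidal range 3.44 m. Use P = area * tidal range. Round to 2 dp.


Tidal prism = Area * Tidal range
P = 870527 * 3.44
P = 2994612.88 m^3

2994612.88


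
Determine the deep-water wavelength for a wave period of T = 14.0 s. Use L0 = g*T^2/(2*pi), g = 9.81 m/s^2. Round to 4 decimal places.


L0 = g * T^2 / (2 * pi)
L0 = 9.81 * 14.0^2 / (2 * pi)
L0 = 9.81 * 196.0000 / 6.28319
L0 = 1922.7600 / 6.28319
L0 = 306.0168 m

306.0168


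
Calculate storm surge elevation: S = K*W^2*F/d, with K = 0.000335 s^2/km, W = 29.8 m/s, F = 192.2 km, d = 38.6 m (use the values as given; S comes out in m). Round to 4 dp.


S = K * W^2 * F / d
W^2 = 29.8^2 = 888.04
S = 0.000335 * 888.04 * 192.2 / 38.6
Numerator = 0.000335 * 888.04 * 192.2 = 57.178231
S = 57.178231 / 38.6 = 1.4813 m

1.4813


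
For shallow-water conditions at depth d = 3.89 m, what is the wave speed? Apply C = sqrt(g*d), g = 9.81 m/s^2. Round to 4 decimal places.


Using the shallow-water approximation:
C = sqrt(g * d) = sqrt(9.81 * 3.89)
C = sqrt(38.1609)
C = 6.1775 m/s

6.1775


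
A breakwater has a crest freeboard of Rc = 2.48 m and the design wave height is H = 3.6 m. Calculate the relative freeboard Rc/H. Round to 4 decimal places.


Relative freeboard = Rc / H
= 2.48 / 3.6
= 0.6889

0.6889


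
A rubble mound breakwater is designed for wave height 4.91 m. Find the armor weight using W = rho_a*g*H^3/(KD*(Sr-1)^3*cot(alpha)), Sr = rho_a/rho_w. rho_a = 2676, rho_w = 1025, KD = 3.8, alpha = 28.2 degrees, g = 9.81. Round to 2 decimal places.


Sr = rho_a / rho_w = 2676 / 1025 = 2.610732
(Sr - 1) = 1.610732
(Sr - 1)^3 = 4.178974
cot(28.2) = 1 / tan(28.2) = 1 / 0.536195 = 1.864992
Numerator = 2676 * 9.81 * 4.91^3 = 3107417.3972
Denominator = 3.8 * 4.178974 * 1.864992 = 29.616260
W = 3107417.3972 / 29.616260
W = 104922.68 N

104922.68


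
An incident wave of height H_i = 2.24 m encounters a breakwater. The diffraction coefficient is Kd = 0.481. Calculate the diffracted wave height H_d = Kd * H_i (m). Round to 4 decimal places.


H_d = Kd * H_i
H_d = 0.481 * 2.24
H_d = 1.0774 m

1.0774


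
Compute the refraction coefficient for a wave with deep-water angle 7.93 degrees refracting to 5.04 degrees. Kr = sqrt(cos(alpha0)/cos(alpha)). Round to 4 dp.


Kr = sqrt(cos(alpha0) / cos(alpha))
cos(7.93) = 0.990437
cos(5.04) = 0.996134
Kr = sqrt(0.990437 / 0.996134)
Kr = sqrt(0.994282)
Kr = 0.9971

0.9971


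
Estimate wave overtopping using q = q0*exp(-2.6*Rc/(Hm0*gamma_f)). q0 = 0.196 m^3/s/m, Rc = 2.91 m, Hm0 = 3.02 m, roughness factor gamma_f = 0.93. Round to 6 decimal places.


q = q0 * exp(-2.6 * Rc / (Hm0 * gamma_f))
Exponent = -2.6 * 2.91 / (3.02 * 0.93)
= -2.6 * 2.91 / 2.8086
= -2.693869
exp(-2.693869) = 0.067619
q = 0.196 * 0.067619
q = 0.013253 m^3/s/m

0.013253


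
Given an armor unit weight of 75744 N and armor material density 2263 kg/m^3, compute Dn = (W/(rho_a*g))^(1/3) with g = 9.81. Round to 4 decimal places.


V = W / (rho_a * g)
V = 75744 / (2263 * 9.81)
V = 75744 / 22200.03
V = 3.411887 m^3
Dn = V^(1/3) = 3.411887^(1/3)
Dn = 1.5054 m

1.5054


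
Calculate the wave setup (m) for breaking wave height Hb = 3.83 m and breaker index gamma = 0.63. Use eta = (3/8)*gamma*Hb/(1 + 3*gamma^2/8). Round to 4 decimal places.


eta = (3/8) * gamma * Hb / (1 + 3*gamma^2/8)
Numerator = (3/8) * 0.63 * 3.83 = 0.904838
Denominator = 1 + 3*0.63^2/8 = 1 + 0.148838 = 1.148838
eta = 0.904838 / 1.148838
eta = 0.7876 m

0.7876


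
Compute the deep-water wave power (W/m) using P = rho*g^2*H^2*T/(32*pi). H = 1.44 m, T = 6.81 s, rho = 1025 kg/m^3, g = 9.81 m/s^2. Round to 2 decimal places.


P = rho * g^2 * H^2 * T / (32 * pi)
P = 1025 * 9.81^2 * 1.44^2 * 6.81 / (32 * pi)
P = 1025 * 96.2361 * 2.0736 * 6.81 / 100.53096
P = 13855.88 W/m

13855.88


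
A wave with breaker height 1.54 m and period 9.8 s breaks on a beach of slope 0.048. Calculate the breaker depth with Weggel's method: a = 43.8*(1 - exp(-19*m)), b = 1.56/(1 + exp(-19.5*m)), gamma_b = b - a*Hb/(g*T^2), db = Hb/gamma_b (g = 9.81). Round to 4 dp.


a = 43.8 * (1 - exp(-19 * m))
exp(-19 * 0.048) = exp(-0.9120) = 0.401720
a = 43.8 * (1 - 0.401720) = 26.204665
b = 1.56 / (1 + exp(-19.5 * m))
exp(-19.5 * 0.048) = exp(-0.9360) = 0.392193
b = 1.56 / (1 + 0.392193) = 1.120534
Hb / (g * T^2) = 1.54 / (9.81 * 9.8^2) = 1.54 / 942.1524 = 0.00163456
gamma_b = b - a * Hb/(g*T^2) = 1.120534 - 26.204665 * 0.00163456 = 1.077701
db = Hb / gamma_b = 1.54 / 1.077701
db = 1.4290 m

1.4290


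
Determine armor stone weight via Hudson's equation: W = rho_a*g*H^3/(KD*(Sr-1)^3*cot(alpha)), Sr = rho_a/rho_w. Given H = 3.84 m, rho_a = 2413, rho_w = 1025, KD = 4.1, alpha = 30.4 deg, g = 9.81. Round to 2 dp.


Sr = rho_a / rho_w = 2413 / 1025 = 2.354146
(Sr - 1) = 1.354146
(Sr - 1)^3 = 2.483115
cot(30.4) = 1 / tan(30.4) = 1 / 0.586697 = 1.704459
Numerator = 2413 * 9.81 * 3.84^3 = 1340355.5050
Denominator = 4.1 * 2.483115 * 1.704459 = 17.352704
W = 1340355.5050 / 17.352704
W = 77241.88 N

77241.88


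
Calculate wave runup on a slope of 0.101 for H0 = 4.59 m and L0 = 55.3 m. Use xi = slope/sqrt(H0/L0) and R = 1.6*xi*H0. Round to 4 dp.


xi = slope / sqrt(H0/L0)
H0/L0 = 4.59/55.3 = 0.083002
sqrt(0.083002) = 0.288100
xi = 0.101 / 0.288100 = 0.350572
R = 1.6 * xi * H0 = 1.6 * 0.350572 * 4.59
R = 2.5746 m

2.5746


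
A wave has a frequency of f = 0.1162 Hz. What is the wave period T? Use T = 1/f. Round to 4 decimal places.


T = 1 / f
T = 1 / 0.1162
T = 8.6059 s

8.6059


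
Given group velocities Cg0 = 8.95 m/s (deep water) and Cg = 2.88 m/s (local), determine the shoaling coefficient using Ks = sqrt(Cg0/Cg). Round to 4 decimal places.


Ks = sqrt(Cg0 / Cg)
Ks = sqrt(8.95 / 2.88)
Ks = sqrt(3.1076)
Ks = 1.7628

1.7628


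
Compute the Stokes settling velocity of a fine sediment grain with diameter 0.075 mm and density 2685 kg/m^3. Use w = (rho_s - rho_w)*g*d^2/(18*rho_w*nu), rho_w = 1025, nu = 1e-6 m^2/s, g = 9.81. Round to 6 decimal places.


w = (rho_s - rho_w) * g * d^2 / (18 * rho_w * nu)
d = 0.075 mm = 0.000075 m
rho_s - rho_w = 2685 - 1025 = 1660
Numerator = 1660 * 9.81 * (0.000075)^2 = 0.000091600875
Denominator = 18 * 1025 * 1e-6 = 0.018450
w = 0.004965 m/s

0.004965


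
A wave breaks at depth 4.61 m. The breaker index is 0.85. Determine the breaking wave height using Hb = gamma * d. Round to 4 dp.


Hb = gamma * d
Hb = 0.85 * 4.61
Hb = 3.9185 m

3.9185


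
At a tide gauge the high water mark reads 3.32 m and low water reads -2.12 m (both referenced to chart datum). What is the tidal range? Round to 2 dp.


Tidal range = High water - Low water
Tidal range = 3.32 - (-2.12)
Tidal range = 5.44 m

5.44


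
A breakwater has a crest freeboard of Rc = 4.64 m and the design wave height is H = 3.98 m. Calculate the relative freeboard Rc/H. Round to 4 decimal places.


Relative freeboard = Rc / H
= 4.64 / 3.98
= 1.1658

1.1658


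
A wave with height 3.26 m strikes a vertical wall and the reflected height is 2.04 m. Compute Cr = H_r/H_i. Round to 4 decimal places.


Cr = H_r / H_i
Cr = 2.04 / 3.26
Cr = 0.6258

0.6258


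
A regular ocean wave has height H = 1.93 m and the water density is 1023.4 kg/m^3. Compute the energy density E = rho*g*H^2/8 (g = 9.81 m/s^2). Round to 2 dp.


E = (1/8) * rho * g * H^2
E = (1/8) * 1023.4 * 9.81 * 1.93^2
E = 0.125 * 1023.4 * 9.81 * 3.7249
E = 4674.54 J/m^2

4674.54


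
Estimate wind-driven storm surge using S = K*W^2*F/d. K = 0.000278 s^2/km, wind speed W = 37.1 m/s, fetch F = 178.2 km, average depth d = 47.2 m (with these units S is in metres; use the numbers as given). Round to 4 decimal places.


S = K * W^2 * F / d
W^2 = 37.1^2 = 1376.41
S = 0.000278 * 1376.41 * 178.2 / 47.2
Numerator = 0.000278 * 1376.41 * 178.2 = 68.186801
S = 68.186801 / 47.2 = 1.4446 m

1.4446


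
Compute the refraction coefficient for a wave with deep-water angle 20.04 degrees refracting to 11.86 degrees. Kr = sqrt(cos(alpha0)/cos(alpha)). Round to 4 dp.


Kr = sqrt(cos(alpha0) / cos(alpha))
cos(20.04) = 0.939454
cos(11.86) = 0.978653
Kr = sqrt(0.939454 / 0.978653)
Kr = sqrt(0.959946)
Kr = 0.9798

0.9798


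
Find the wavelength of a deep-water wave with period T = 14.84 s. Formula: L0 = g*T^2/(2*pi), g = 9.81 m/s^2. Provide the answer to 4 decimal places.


L0 = g * T^2 / (2 * pi)
L0 = 9.81 * 14.84^2 / (2 * pi)
L0 = 9.81 * 220.2256 / 6.28319
L0 = 2160.4131 / 6.28319
L0 = 343.8404 m

343.8404


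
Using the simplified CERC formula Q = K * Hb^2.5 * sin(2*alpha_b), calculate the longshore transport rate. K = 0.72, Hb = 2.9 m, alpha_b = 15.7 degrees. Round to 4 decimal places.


Q = K * Hb^2.5 * sin(2 * alpha_b)
Hb^2.5 = 2.9^2.5 = 14.321714
sin(2 * 15.7) = sin(31.4) = 0.521010
Q = 0.72 * 14.321714 * 0.521010
Q = 5.3725 m^3/s

5.3725


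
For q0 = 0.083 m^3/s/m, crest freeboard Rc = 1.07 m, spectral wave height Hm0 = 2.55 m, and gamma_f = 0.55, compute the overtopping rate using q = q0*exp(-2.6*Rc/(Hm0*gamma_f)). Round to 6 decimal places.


q = q0 * exp(-2.6 * Rc / (Hm0 * gamma_f))
Exponent = -2.6 * 1.07 / (2.55 * 0.55)
= -2.6 * 1.07 / 1.4025
= -1.983601
exp(-1.983601) = 0.137573
q = 0.083 * 0.137573
q = 0.011419 m^3/s/m

0.011419


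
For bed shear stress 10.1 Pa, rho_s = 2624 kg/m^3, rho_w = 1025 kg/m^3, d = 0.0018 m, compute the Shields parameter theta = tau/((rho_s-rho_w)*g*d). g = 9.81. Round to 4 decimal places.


theta = tau / ((rho_s - rho_w) * g * d)
rho_s - rho_w = 2624 - 1025 = 1599
Denominator = 1599 * 9.81 * 0.0018 = 28.235142
theta = 10.1 / 28.235142
theta = 0.3577

0.3577


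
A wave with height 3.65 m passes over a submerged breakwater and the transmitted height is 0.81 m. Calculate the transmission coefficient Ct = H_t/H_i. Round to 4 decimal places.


Ct = H_t / H_i
Ct = 0.81 / 3.65
Ct = 0.2219

0.2219


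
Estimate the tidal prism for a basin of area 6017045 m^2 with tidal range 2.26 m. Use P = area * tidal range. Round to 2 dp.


Tidal prism = Area * Tidal range
P = 6017045 * 2.26
P = 13598521.70 m^3

13598521.70


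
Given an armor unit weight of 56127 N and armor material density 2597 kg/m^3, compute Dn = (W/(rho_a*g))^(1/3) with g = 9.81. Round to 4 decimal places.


V = W / (rho_a * g)
V = 56127 / (2597 * 9.81)
V = 56127 / 25476.57
V = 2.203083 m^3
Dn = V^(1/3) = 2.203083^(1/3)
Dn = 1.3012 m

1.3012


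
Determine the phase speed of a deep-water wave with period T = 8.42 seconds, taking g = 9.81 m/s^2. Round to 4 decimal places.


We use the deep-water celerity formula:
C = g * T / (2 * pi)
C = 9.81 * 8.42 / (2 * 3.14159...)
C = 82.600200 / 6.283185
C = 13.1462 m/s

13.1462


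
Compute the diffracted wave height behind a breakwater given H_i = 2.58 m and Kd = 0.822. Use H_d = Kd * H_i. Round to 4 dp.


H_d = Kd * H_i
H_d = 0.822 * 2.58
H_d = 2.1208 m

2.1208


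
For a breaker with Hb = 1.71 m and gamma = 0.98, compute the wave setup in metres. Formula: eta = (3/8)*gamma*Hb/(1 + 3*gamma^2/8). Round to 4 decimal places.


eta = (3/8) * gamma * Hb / (1 + 3*gamma^2/8)
Numerator = (3/8) * 0.98 * 1.71 = 0.628425
Denominator = 1 + 3*0.98^2/8 = 1 + 0.360150 = 1.360150
eta = 0.628425 / 1.360150
eta = 0.4620 m

0.4620


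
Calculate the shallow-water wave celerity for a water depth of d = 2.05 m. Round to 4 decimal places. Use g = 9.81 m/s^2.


Using the shallow-water approximation:
C = sqrt(g * d) = sqrt(9.81 * 2.05)
C = sqrt(20.1105)
C = 4.4845 m/s

4.4845


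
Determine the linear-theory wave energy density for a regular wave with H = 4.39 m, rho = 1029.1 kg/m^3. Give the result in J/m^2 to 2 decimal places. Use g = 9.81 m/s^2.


E = (1/8) * rho * g * H^2
E = (1/8) * 1029.1 * 9.81 * 4.39^2
E = 0.125 * 1029.1 * 9.81 * 19.2721
E = 24320.12 J/m^2

24320.12


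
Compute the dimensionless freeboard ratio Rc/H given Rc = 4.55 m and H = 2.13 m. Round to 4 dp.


Relative freeboard = Rc / H
= 4.55 / 2.13
= 2.1362

2.1362


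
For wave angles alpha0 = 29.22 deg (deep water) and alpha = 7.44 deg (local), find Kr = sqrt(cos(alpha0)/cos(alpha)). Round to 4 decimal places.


Kr = sqrt(cos(alpha0) / cos(alpha))
cos(29.22) = 0.872752
cos(7.44) = 0.991581
Kr = sqrt(0.872752 / 0.991581)
Kr = sqrt(0.880162)
Kr = 0.9382

0.9382


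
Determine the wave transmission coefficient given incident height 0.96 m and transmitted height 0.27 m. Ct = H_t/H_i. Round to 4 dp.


Ct = H_t / H_i
Ct = 0.27 / 0.96
Ct = 0.2813

0.2813


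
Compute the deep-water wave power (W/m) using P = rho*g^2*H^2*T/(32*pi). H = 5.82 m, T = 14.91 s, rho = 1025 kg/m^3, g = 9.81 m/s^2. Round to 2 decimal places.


P = rho * g^2 * H^2 * T / (32 * pi)
P = 1025 * 9.81^2 * 5.82^2 * 14.91 / (32 * pi)
P = 1025 * 96.2361 * 33.8724 * 14.91 / 100.53096
P = 495547.90 W/m

495547.90


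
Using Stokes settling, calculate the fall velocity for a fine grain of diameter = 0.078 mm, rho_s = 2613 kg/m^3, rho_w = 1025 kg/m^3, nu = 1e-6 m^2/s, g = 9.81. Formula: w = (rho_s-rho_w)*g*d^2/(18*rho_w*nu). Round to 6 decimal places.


w = (rho_s - rho_w) * g * d^2 / (18 * rho_w * nu)
d = 0.078 mm = 0.000078 m
rho_s - rho_w = 2613 - 1025 = 1588
Numerator = 1588 * 9.81 * (0.000078)^2 = 0.000094778256
Denominator = 18 * 1025 * 1e-6 = 0.018450
w = 0.005137 m/s

0.005137


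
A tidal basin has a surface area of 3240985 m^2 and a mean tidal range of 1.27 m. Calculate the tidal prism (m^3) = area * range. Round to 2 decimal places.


Tidal prism = Area * Tidal range
P = 3240985 * 1.27
P = 4116050.95 m^3

4116050.95


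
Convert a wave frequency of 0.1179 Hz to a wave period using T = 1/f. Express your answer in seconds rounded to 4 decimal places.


T = 1 / f
T = 1 / 0.1179
T = 8.4818 s

8.4818


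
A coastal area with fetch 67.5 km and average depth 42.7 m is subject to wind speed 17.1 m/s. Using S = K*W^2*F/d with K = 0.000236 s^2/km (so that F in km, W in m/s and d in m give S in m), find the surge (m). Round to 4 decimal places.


S = K * W^2 * F / d
W^2 = 17.1^2 = 292.41
S = 0.000236 * 292.41 * 67.5 / 42.7
Numerator = 0.000236 * 292.41 * 67.5 = 4.658091
S = 4.658091 / 42.7 = 0.1091 m

0.1091


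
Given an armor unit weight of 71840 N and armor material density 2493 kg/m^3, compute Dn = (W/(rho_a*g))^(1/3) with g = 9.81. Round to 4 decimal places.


V = W / (rho_a * g)
V = 71840 / (2493 * 9.81)
V = 71840 / 24456.33
V = 2.937481 m^3
Dn = V^(1/3) = 2.937481^(1/3)
Dn = 1.4322 m

1.4322


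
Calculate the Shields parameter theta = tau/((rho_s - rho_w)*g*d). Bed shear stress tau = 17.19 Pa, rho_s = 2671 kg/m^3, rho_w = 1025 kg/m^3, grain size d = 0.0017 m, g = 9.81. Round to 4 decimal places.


theta = tau / ((rho_s - rho_w) * g * d)
rho_s - rho_w = 2671 - 1025 = 1646
Denominator = 1646 * 9.81 * 0.0017 = 27.450342
theta = 17.19 / 27.450342
theta = 0.6262

0.6262


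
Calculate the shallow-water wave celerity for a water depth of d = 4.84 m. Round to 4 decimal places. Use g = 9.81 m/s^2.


Using the shallow-water approximation:
C = sqrt(g * d) = sqrt(9.81 * 4.84)
C = sqrt(47.4804)
C = 6.8906 m/s

6.8906


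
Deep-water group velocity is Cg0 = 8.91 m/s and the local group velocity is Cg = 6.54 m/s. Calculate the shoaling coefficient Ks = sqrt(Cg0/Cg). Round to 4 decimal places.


Ks = sqrt(Cg0 / Cg)
Ks = sqrt(8.91 / 6.54)
Ks = sqrt(1.3624)
Ks = 1.1672

1.1672


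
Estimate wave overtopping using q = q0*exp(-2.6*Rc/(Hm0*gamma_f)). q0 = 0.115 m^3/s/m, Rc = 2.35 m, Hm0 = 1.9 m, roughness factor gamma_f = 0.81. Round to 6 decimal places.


q = q0 * exp(-2.6 * Rc / (Hm0 * gamma_f))
Exponent = -2.6 * 2.35 / (1.9 * 0.81)
= -2.6 * 2.35 / 1.5390
= -3.970110
exp(-3.970110) = 0.018871
q = 0.115 * 0.018871
q = 0.002170 m^3/s/m

0.002170


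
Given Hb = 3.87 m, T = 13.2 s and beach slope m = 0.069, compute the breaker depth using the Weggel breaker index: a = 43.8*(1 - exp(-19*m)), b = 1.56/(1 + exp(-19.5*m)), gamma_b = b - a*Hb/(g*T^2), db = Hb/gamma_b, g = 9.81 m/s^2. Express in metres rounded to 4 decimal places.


a = 43.8 * (1 - exp(-19 * m))
exp(-19 * 0.069) = exp(-1.3110) = 0.269550
a = 43.8 * (1 - 0.269550) = 31.993694
b = 1.56 / (1 + exp(-19.5 * m))
exp(-19.5 * 0.069) = exp(-1.3455) = 0.260409
b = 1.56 / (1 + 0.260409) = 1.237693
Hb / (g * T^2) = 3.87 / (9.81 * 13.2^2) = 3.87 / 1709.2944 = 0.00226409
gamma_b = b - a * Hb/(g*T^2) = 1.237693 - 31.993694 * 0.00226409 = 1.165256
db = Hb / gamma_b = 3.87 / 1.165256
db = 3.3212 m

3.3212


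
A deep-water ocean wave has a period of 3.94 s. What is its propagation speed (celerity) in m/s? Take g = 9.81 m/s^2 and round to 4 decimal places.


We use the deep-water celerity formula:
C = g * T / (2 * pi)
C = 9.81 * 3.94 / (2 * 3.14159...)
C = 38.651400 / 6.283185
C = 6.1516 m/s

6.1516


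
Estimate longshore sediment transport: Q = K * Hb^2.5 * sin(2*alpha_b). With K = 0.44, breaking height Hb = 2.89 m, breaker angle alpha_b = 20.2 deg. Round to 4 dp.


Q = K * Hb^2.5 * sin(2 * alpha_b)
Hb^2.5 = 2.89^2.5 = 14.198570
sin(2 * 20.2) = sin(40.4) = 0.648120
Q = 0.44 * 14.198570 * 0.648120
Q = 4.0490 m^3/s

4.0490


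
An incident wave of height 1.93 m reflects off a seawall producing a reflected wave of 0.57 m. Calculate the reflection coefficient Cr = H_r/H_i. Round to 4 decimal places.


Cr = H_r / H_i
Cr = 0.57 / 1.93
Cr = 0.2953

0.2953


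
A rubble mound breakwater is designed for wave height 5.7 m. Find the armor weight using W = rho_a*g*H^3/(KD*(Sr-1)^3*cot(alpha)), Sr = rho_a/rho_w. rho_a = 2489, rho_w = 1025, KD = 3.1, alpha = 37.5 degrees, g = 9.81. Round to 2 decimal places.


Sr = rho_a / rho_w = 2489 / 1025 = 2.428293
(Sr - 1) = 1.428293
(Sr - 1)^3 = 2.913746
cot(37.5) = 1 / tan(37.5) = 1 / 0.767327 = 1.303225
Numerator = 2489 * 9.81 * 5.7^3 = 4521874.1484
Denominator = 3.1 * 2.913746 * 1.303225 = 11.771528
W = 4521874.1484 / 11.771528
W = 384136.54 N

384136.54


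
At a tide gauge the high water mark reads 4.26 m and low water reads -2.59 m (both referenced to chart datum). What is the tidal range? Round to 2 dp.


Tidal range = High water - Low water
Tidal range = 4.26 - (-2.59)
Tidal range = 6.85 m

6.85


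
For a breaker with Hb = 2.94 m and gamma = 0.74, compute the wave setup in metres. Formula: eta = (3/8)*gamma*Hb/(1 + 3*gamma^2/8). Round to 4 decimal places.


eta = (3/8) * gamma * Hb / (1 + 3*gamma^2/8)
Numerator = (3/8) * 0.74 * 2.94 = 0.815850
Denominator = 1 + 3*0.74^2/8 = 1 + 0.205350 = 1.205350
eta = 0.815850 / 1.205350
eta = 0.6769 m

0.6769


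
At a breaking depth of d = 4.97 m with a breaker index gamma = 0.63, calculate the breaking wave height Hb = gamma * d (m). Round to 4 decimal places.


Hb = gamma * d
Hb = 0.63 * 4.97
Hb = 3.1311 m

3.1311


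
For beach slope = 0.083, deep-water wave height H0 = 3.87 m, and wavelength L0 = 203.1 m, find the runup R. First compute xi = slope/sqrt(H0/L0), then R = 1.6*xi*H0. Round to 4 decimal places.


xi = slope / sqrt(H0/L0)
H0/L0 = 3.87/203.1 = 0.019055
sqrt(0.019055) = 0.138039
xi = 0.083 / 0.138039 = 0.601281
R = 1.6 * xi * H0 = 1.6 * 0.601281 * 3.87
R = 3.7231 m

3.7231


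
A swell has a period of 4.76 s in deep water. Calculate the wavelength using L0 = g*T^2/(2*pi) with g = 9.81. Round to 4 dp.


L0 = g * T^2 / (2 * pi)
L0 = 9.81 * 4.76^2 / (2 * pi)
L0 = 9.81 * 22.6576 / 6.28319
L0 = 222.2711 / 6.28319
L0 = 35.3755 m

35.3755


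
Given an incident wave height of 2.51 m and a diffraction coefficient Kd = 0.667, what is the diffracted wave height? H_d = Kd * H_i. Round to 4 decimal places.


H_d = Kd * H_i
H_d = 0.667 * 2.51
H_d = 1.6742 m

1.6742


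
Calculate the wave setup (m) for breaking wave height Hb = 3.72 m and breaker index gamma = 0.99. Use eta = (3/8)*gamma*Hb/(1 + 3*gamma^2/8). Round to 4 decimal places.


eta = (3/8) * gamma * Hb / (1 + 3*gamma^2/8)
Numerator = (3/8) * 0.99 * 3.72 = 1.381050
Denominator = 1 + 3*0.99^2/8 = 1 + 0.367538 = 1.367538
eta = 1.381050 / 1.367538
eta = 1.0099 m

1.0099


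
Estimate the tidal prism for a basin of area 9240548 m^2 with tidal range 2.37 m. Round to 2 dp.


Tidal prism = Area * Tidal range
P = 9240548 * 2.37
P = 21900098.76 m^3

21900098.76


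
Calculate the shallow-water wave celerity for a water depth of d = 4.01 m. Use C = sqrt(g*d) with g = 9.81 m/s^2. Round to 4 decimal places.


Using the shallow-water approximation:
C = sqrt(g * d) = sqrt(9.81 * 4.01)
C = sqrt(39.3381)
C = 6.2720 m/s

6.2720


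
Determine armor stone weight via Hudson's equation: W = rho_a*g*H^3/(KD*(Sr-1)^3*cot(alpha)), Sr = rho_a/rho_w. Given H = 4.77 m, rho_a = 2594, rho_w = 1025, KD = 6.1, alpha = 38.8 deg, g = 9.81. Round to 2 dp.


Sr = rho_a / rho_w = 2594 / 1025 = 2.530732
(Sr - 1) = 1.530732
(Sr - 1)^3 = 3.586718
cot(38.8) = 1 / tan(38.8) = 1 / 0.804021 = 1.243749
Numerator = 2594 * 9.81 * 4.77^3 = 2761812.0252
Denominator = 6.1 * 3.586718 * 1.243749 = 27.211963
W = 2761812.0252 / 27.211963
W = 101492.57 N

101492.57


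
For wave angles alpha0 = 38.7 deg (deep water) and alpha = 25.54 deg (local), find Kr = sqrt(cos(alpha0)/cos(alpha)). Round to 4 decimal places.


Kr = sqrt(cos(alpha0) / cos(alpha))
cos(38.7) = 0.780430
cos(25.54) = 0.902285
Kr = sqrt(0.780430 / 0.902285)
Kr = sqrt(0.864949)
Kr = 0.9300

0.9300


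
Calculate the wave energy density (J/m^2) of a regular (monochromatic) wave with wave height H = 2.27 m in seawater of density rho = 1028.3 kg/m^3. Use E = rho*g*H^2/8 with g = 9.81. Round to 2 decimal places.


E = (1/8) * rho * g * H^2
E = (1/8) * 1028.3 * 9.81 * 2.27^2
E = 0.125 * 1028.3 * 9.81 * 5.1529
E = 6497.56 J/m^2

6497.56


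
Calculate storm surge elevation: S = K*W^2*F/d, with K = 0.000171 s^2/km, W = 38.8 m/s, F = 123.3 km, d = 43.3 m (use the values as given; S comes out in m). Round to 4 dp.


S = K * W^2 * F / d
W^2 = 38.8^2 = 1505.44
S = 0.000171 * 1505.44 * 123.3 / 43.3
Numerator = 0.000171 * 1505.44 * 123.3 = 31.741149
S = 31.741149 / 43.3 = 0.7331 m

0.7331


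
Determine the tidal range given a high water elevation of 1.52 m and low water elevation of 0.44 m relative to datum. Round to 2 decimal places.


Tidal range = High water - Low water
Tidal range = 1.52 - (0.44)
Tidal range = 1.08 m

1.08


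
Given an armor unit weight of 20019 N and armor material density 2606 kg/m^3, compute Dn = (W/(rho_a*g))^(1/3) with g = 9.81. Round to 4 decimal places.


V = W / (rho_a * g)
V = 20019 / (2606 * 9.81)
V = 20019 / 25564.86
V = 0.783067 m^3
Dn = V^(1/3) = 0.783067^(1/3)
Dn = 0.9217 m

0.9217


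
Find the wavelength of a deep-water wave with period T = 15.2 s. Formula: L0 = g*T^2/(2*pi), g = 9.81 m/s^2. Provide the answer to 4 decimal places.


L0 = g * T^2 / (2 * pi)
L0 = 9.81 * 15.2^2 / (2 * pi)
L0 = 9.81 * 231.0400 / 6.28319
L0 = 2266.5024 / 6.28319
L0 = 360.7251 m

360.7251


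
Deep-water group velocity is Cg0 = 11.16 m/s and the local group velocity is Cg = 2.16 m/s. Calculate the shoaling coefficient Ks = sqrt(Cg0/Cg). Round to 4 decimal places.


Ks = sqrt(Cg0 / Cg)
Ks = sqrt(11.16 / 2.16)
Ks = sqrt(5.1667)
Ks = 2.2730

2.2730


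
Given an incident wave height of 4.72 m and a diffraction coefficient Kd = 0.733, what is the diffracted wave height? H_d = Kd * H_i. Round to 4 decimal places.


H_d = Kd * H_i
H_d = 0.733 * 4.72
H_d = 3.4598 m

3.4598


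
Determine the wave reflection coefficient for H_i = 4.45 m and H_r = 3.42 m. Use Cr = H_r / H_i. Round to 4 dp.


Cr = H_r / H_i
Cr = 3.42 / 4.45
Cr = 0.7685

0.7685


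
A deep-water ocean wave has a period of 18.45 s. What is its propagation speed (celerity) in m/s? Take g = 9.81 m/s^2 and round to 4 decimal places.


We use the deep-water celerity formula:
C = g * T / (2 * pi)
C = 9.81 * 18.45 / (2 * 3.14159...)
C = 180.994500 / 6.283185
C = 28.8062 m/s

28.8062


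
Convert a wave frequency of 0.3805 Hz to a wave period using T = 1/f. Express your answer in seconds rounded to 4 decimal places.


T = 1 / f
T = 1 / 0.3805
T = 2.6281 s

2.6281


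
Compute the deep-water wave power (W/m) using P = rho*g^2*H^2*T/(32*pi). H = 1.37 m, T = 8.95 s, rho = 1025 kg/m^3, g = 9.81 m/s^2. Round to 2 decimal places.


P = rho * g^2 * H^2 * T / (32 * pi)
P = 1025 * 9.81^2 * 1.37^2 * 8.95 / (32 * pi)
P = 1025 * 96.2361 * 1.8769 * 8.95 / 100.53096
P = 16482.62 W/m

16482.62


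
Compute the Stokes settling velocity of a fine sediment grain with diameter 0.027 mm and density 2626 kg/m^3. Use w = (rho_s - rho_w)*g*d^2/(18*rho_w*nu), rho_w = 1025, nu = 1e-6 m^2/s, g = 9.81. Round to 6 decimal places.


w = (rho_s - rho_w) * g * d^2 / (18 * rho_w * nu)
d = 0.027 mm = 0.000027 m
rho_s - rho_w = 2626 - 1025 = 1601
Numerator = 1601 * 9.81 * (0.000027)^2 = 0.000011449535
Denominator = 18 * 1025 * 1e-6 = 0.018450
w = 0.000621 m/s

0.000621


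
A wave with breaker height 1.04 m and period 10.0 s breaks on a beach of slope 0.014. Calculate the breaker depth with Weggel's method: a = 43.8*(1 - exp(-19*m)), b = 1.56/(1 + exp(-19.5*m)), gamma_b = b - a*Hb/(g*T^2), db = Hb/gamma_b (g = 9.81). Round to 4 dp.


a = 43.8 * (1 - exp(-19 * m))
exp(-19 * 0.014) = exp(-0.2660) = 0.766439
a = 43.8 * (1 - 0.766439) = 10.229966
b = 1.56 / (1 + exp(-19.5 * m))
exp(-19.5 * 0.014) = exp(-0.2730) = 0.761093
b = 1.56 / (1 + 0.761093) = 0.885814
Hb / (g * T^2) = 1.04 / (9.81 * 10.0^2) = 1.04 / 981.0000 = 0.00106014
gamma_b = b - a * Hb/(g*T^2) = 0.885814 - 10.229966 * 0.00106014 = 0.874968
db = Hb / gamma_b = 1.04 / 0.874968
db = 1.1886 m

1.1886


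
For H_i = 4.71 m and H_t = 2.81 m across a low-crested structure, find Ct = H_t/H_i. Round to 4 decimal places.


Ct = H_t / H_i
Ct = 2.81 / 4.71
Ct = 0.5966

0.5966


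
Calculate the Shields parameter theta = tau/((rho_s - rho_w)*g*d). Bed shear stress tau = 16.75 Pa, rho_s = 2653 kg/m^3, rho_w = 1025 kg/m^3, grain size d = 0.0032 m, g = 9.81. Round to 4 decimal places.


theta = tau / ((rho_s - rho_w) * g * d)
rho_s - rho_w = 2653 - 1025 = 1628
Denominator = 1628 * 9.81 * 0.0032 = 51.106176
theta = 16.75 / 51.106176
theta = 0.3277

0.3277


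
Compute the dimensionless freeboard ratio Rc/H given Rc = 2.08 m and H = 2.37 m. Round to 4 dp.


Relative freeboard = Rc / H
= 2.08 / 2.37
= 0.8776

0.8776


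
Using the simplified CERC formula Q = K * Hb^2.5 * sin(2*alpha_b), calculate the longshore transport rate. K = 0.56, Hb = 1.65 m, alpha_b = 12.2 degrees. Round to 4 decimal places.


Q = K * Hb^2.5 * sin(2 * alpha_b)
Hb^2.5 = 1.65^2.5 = 3.497115
sin(2 * 12.2) = sin(24.4) = 0.413104
Q = 0.56 * 3.497115 * 0.413104
Q = 0.8090 m^3/s

0.8090


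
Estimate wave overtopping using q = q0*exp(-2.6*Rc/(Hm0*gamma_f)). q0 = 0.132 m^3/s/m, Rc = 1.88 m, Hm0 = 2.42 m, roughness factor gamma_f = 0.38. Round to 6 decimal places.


q = q0 * exp(-2.6 * Rc / (Hm0 * gamma_f))
Exponent = -2.6 * 1.88 / (2.42 * 0.38)
= -2.6 * 1.88 / 0.9196
= -5.315355
exp(-5.315355) = 0.004916
q = 0.132 * 0.004916
q = 0.000649 m^3/s/m

0.000649


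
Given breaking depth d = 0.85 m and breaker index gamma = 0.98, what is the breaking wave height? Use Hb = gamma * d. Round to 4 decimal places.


Hb = gamma * d
Hb = 0.98 * 0.85
Hb = 0.8330 m

0.8330


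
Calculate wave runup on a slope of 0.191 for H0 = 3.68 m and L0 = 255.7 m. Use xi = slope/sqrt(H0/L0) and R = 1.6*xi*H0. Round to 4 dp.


xi = slope / sqrt(H0/L0)
H0/L0 = 3.68/255.7 = 0.014392
sqrt(0.014392) = 0.119966
xi = 0.191 / 0.119966 = 1.592116
R = 1.6 * xi * H0 = 1.6 * 1.592116 * 3.68
R = 9.3744 m

9.3744
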